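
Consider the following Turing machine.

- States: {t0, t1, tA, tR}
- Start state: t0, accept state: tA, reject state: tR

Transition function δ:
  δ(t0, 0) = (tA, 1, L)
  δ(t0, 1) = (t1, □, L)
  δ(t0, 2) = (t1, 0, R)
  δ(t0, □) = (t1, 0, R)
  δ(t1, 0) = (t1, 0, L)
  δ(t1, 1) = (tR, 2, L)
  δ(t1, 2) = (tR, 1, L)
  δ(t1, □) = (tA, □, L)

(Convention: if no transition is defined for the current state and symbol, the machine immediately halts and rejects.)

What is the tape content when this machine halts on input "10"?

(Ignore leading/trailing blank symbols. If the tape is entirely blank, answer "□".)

Execution trace:
Initial: [t0]10
Step 1: δ(t0, 1) = (t1, □, L) → [t1]□□0
Step 2: δ(t1, □) = (tA, □, L) → [tA]□□□0

The machine reaches the accept state tA and halts.

Final tape (ignoring leading/trailing blanks): 0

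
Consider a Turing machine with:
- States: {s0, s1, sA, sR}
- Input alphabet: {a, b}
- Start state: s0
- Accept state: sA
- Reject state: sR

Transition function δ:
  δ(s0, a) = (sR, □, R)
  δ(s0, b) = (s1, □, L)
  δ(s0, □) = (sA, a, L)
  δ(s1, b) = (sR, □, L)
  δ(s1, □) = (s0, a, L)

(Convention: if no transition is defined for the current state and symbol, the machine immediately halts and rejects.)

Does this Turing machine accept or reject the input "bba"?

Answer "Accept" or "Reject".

Execution trace:
Initial: [s0]bba
Step 1: δ(s0, b) = (s1, □, L) → [s1]□□ba
Step 2: δ(s1, □) = (s0, a, L) → [s0]□a□ba
Step 3: δ(s0, □) = (sA, a, L) → [sA]□aa□ba

The machine reaches the accept state sA and halts.

Answer: Accept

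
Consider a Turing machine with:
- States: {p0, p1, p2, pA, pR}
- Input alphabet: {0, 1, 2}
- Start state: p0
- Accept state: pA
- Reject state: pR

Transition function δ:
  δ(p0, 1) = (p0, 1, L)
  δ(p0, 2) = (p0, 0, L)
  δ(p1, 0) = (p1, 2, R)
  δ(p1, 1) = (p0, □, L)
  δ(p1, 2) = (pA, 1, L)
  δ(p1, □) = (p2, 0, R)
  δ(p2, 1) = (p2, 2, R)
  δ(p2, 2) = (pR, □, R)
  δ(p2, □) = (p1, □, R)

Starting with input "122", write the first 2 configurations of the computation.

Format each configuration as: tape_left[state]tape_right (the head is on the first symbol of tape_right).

Transitions applied:
Step 1: δ(p0, 1) = (p0, 1, L)

The first 2 configurations are:
[p0]122 ⊢ [p0]□122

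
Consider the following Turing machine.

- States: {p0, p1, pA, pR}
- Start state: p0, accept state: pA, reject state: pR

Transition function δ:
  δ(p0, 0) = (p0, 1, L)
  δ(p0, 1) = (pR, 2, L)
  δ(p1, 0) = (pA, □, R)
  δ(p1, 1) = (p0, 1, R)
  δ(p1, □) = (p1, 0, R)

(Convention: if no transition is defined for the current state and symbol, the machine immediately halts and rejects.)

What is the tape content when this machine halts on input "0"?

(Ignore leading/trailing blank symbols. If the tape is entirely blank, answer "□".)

Execution trace:
Initial: [p0]0
Step 1: δ(p0, 0) = (p0, 1, L) → [p0]□1

No transition is defined for δ(p0, □). By convention the machine halts and rejects.

Final tape (ignoring leading/trailing blanks): 1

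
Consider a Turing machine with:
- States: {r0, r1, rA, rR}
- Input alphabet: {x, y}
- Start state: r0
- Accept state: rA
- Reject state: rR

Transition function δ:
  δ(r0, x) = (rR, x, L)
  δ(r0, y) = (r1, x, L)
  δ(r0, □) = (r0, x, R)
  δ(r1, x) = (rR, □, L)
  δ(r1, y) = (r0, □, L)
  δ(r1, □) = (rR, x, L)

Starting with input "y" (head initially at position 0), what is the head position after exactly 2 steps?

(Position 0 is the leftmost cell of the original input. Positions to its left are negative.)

Execution trace (head position shown):
Step 0: [r0]y  (head at position 0)
Step 1: move left → [r1]□x  (head at position -1)
Step 2: move left → [rR]□xx  (head at position -2)

After 2 steps, the head is at position -2.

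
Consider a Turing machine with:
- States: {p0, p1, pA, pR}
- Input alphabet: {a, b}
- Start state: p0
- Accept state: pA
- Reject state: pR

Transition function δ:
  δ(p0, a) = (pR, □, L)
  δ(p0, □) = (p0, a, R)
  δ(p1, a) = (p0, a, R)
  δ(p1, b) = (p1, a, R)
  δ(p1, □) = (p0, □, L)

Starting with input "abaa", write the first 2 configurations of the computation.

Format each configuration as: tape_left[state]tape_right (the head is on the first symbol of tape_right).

Transitions applied:
Step 1: δ(p0, a) = (pR, □, L)

The first 2 configurations are:
[p0]abaa ⊢ [pR]□□baa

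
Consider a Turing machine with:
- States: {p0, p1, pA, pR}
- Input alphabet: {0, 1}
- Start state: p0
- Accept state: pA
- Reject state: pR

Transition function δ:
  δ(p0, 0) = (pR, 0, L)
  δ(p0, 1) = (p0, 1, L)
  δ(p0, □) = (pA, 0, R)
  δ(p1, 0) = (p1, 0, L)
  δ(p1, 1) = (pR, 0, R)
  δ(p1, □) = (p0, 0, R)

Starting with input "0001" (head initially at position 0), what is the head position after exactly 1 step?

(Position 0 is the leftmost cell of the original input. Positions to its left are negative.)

Execution trace (head position shown):
Step 0: [p0]0001  (head at position 0)
Step 1: move left → [pR]□0001  (head at position -1)

After 1 step, the head is at position -1.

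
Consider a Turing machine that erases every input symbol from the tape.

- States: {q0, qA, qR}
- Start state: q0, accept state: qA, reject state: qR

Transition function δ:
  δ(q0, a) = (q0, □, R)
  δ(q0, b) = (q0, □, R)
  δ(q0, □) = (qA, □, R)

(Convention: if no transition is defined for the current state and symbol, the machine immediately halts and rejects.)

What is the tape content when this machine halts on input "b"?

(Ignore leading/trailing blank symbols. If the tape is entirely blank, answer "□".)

Execution trace:
Initial: [q0]b
Step 1: δ(q0, b) = (q0, □, R) → □[q0]□
Step 2: δ(q0, □) = (qA, □, R) → □□[qA]□

The machine reaches the accept state qA and halts.

Final tape (ignoring leading/trailing blanks): □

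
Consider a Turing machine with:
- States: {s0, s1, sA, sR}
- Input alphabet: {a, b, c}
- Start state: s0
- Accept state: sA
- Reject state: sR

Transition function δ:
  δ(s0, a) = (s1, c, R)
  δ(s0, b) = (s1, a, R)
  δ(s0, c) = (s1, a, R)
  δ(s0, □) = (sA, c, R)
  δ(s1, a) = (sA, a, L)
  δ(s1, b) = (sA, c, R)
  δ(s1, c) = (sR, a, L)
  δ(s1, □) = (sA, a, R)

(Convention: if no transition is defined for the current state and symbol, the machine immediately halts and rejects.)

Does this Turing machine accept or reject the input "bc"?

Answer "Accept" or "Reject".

Execution trace:
Initial: [s0]bc
Step 1: δ(s0, b) = (s1, a, R) → a[s1]c
Step 2: δ(s1, c) = (sR, a, L) → [sR]aa

The machine reaches the reject state sR and halts.

Answer: Reject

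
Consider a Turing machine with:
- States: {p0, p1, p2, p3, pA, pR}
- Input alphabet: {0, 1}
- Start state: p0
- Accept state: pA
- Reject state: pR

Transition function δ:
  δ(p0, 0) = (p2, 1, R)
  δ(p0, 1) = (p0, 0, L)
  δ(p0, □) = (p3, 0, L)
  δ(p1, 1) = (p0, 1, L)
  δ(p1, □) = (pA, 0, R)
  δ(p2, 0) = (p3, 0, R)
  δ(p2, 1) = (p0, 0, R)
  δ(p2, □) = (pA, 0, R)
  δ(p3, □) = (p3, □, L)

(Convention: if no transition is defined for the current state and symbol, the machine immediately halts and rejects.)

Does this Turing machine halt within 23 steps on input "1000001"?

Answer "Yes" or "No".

Execution trace:
Initial: [p0]1000001
Step 1: δ(p0, 1) = (p0, 0, L) → [p0]□0000001
Step 2: δ(p0, □) = (p3, 0, L) → [p3]□00000001
Step 3: δ(p3, □) = (p3, □, L) → [p3]□□00000001
Step 4: δ(p3, □) = (p3, □, L) → [p3]□□□00000001
Step 5: δ(p3, □) = (p3, □, L) → [p3]□□□□00000001
Step 6: δ(p3, □) = (p3, □, L) → [p3]□□□□□00000001
Step 7: δ(p3, □) = (p3, □, L) → [p3]□□□□□□00000001
Step 8: δ(p3, □) = (p3, □, L) → [p3]□□□□□□□00000001
Step 9: δ(p3, □) = (p3, □, L) → [p3]□□□□□□□□00000001
Step 10: δ(p3, □) = (p3, □, L) → [p3]□□□□□□□□□00000001
Step 11: δ(p3, □) = (p3, □, L) → [p3]□□□□□□□□□□00000001
Step 12: δ(p3, □) = (p3, □, L) → [p3]□□□□□□□□□□□00000001
Step 13: δ(p3, □) = (p3, □, L) → [p3]□□□□□□□□□□□□00000001
Step 14: δ(p3, □) = (p3, □, L) → [p3]□□□□□□□□□□□□□00000001
Step 15: δ(p3, □) = (p3, □, L) → [p3]□□□□□□□□□□□□□□00000001
Step 16: δ(p3, □) = (p3, □, L) → [p3]□□□□□□□□□□□□□□□00000001
Step 17: δ(p3, □) = (p3, □, L) → [p3]□□□□□□□□□□□□□□□□00000001
Step 18: δ(p3, □) = (p3, □, L) → [p3]□□□□□□□□□□□□□□□□□00000001
Step 19: δ(p3, □) = (p3, □, L) → [p3]□□□□□□□□□□□□□□□□□□00000001
Step 20: δ(p3, □) = (p3, □, L) → [p3]□□□□□□□□□□□□□□□□□□□00000001
Step 21: δ(p3, □) = (p3, □, L) → [p3]□□□□□□□□□□□□□□□□□□□□00000001
Step 22: δ(p3, □) = (p3, □, L) → [p3]□□□□□□□□□□□□□□□□□□□□□00000001
Step 23: δ(p3, □) = (p3, □, L) → [p3]□□□□□□□□□□□□□□□□□□□□□□00000001

The machine has not reached a halting state after 23 steps.
The machine did not halt within the 23-step bound.

Answer: No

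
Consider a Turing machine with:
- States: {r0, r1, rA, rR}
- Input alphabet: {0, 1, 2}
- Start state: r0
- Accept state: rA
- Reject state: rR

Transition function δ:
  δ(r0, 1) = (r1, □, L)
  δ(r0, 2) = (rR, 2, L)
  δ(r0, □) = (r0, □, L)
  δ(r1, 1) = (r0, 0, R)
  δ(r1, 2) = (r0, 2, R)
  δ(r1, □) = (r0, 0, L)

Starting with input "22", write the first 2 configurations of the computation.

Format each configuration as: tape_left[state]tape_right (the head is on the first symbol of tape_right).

Transitions applied:
Step 1: δ(r0, 2) = (rR, 2, L)

The first 2 configurations are:
[r0]22 ⊢ [rR]□22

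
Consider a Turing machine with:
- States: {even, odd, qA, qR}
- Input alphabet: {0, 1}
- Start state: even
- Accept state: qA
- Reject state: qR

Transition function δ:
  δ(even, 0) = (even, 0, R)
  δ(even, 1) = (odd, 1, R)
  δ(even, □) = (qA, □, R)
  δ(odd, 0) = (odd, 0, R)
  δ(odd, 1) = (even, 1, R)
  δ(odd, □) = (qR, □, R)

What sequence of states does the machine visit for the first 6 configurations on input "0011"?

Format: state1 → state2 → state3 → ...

Execution trace:
Initial: [even]0011
Step 1: δ(even, 0) = (even, 0, R) → 0[even]011
Step 2: δ(even, 0) = (even, 0, R) → 00[even]11
Step 3: δ(even, 1) = (odd, 1, R) → 001[odd]1
Step 4: δ(odd, 1) = (even, 1, R) → 0011[even]□
Step 5: δ(even, □) = (qA, □, R) → 0011□[qA]□

The machine reaches the accept state qA and halts.

State sequence: even → even → even → odd → even → qA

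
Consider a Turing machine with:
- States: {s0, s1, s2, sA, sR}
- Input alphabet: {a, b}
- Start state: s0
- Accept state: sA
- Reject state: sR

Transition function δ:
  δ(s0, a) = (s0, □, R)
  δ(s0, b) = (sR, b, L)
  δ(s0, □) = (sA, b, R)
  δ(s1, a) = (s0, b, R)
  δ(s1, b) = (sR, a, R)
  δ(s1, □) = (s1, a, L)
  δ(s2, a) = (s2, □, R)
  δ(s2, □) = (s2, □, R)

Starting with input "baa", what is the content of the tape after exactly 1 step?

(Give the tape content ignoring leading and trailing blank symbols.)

Execution trace:
Initial: [s0]baa
Step 1: δ(s0, b) = (sR, b, L) → [sR]□baa

The machine reaches the reject state sR and halts.

After 1 step, the tape (ignoring leading/trailing blanks) is: baa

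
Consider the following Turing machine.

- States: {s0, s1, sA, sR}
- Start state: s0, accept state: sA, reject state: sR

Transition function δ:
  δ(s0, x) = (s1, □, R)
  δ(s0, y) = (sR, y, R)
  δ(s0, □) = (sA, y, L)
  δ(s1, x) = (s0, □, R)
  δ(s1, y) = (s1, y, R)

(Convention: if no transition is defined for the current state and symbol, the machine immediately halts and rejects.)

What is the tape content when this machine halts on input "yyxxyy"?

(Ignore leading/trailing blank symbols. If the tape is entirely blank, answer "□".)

Execution trace:
Initial: [s0]yyxxyy
Step 1: δ(s0, y) = (sR, y, R) → y[sR]yxxyy

The machine reaches the reject state sR and halts.

Final tape (ignoring leading/trailing blanks): yyxxyy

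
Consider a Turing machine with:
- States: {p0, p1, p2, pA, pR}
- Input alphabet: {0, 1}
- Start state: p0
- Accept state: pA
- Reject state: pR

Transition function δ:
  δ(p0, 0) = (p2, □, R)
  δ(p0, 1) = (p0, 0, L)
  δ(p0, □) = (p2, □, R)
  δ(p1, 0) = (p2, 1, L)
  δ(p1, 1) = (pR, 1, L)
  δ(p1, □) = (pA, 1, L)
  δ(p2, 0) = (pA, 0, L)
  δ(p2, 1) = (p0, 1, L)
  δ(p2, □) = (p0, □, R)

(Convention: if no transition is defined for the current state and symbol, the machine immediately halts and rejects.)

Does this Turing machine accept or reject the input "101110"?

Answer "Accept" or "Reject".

Execution trace:
Initial: [p0]101110
Step 1: δ(p0, 1) = (p0, 0, L) → [p0]□001110
Step 2: δ(p0, □) = (p2, □, R) → □[p2]001110
Step 3: δ(p2, 0) = (pA, 0, L) → [pA]□001110

The machine reaches the accept state pA and halts.

Answer: Accept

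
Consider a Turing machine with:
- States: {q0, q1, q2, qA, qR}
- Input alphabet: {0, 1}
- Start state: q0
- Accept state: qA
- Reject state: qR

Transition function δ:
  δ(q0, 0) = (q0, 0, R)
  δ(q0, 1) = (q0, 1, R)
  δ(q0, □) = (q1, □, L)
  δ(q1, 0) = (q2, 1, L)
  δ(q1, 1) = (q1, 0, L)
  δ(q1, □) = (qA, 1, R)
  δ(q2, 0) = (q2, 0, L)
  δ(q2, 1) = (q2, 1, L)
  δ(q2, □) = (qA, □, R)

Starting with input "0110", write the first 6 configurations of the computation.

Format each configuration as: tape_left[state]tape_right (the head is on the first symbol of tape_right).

Transitions applied:
Step 1: δ(q0, 0) = (q0, 0, R)
Step 2: δ(q0, 1) = (q0, 1, R)
Step 3: δ(q0, 1) = (q0, 1, R)
Step 4: δ(q0, 0) = (q0, 0, R)
Step 5: δ(q0, □) = (q1, □, L)

The first 6 configurations are:
[q0]0110 ⊢ 0[q0]110 ⊢ 01[q0]10 ⊢ 011[q0]0 ⊢ 0110[q0]□ ⊢ 011[q1]0□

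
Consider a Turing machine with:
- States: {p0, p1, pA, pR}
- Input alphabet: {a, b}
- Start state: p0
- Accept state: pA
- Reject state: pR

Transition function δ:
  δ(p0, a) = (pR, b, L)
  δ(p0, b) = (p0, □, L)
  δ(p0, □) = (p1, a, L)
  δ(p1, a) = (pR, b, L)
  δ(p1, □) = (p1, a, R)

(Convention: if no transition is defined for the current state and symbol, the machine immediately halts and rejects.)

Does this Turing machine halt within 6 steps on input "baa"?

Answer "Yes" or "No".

Execution trace:
Initial: [p0]baa
Step 1: δ(p0, b) = (p0, □, L) → [p0]□□aa
Step 2: δ(p0, □) = (p1, a, L) → [p1]□a□aa
Step 3: δ(p1, □) = (p1, a, R) → a[p1]a□aa
Step 4: δ(p1, a) = (pR, b, L) → [pR]ab□aa

The machine reaches the reject state pR and halts.
The machine halted after 4 steps (within the 6-step bound).

Answer: Yes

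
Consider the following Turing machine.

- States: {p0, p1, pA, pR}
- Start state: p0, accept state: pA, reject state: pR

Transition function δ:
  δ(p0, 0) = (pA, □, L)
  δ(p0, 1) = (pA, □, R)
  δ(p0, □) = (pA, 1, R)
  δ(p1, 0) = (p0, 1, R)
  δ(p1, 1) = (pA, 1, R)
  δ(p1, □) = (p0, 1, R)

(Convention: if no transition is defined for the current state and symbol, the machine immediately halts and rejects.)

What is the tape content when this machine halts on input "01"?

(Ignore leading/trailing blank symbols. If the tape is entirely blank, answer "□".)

Execution trace:
Initial: [p0]01
Step 1: δ(p0, 0) = (pA, □, L) → [pA]□□1

The machine reaches the accept state pA and halts.

Final tape (ignoring leading/trailing blanks): 1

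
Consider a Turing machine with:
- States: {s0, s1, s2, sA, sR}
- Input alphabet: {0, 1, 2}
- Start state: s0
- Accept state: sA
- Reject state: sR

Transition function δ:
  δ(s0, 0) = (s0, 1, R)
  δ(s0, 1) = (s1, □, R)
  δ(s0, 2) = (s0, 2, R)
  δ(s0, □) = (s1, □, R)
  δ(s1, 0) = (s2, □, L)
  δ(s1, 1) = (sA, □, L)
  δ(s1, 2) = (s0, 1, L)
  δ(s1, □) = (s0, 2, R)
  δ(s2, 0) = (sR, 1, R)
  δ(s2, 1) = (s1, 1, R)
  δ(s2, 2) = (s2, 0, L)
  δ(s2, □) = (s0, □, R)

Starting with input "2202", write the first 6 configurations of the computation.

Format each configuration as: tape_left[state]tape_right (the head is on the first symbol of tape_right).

Transitions applied:
Step 1: δ(s0, 2) = (s0, 2, R)
Step 2: δ(s0, 2) = (s0, 2, R)
Step 3: δ(s0, 0) = (s0, 1, R)
Step 4: δ(s0, 2) = (s0, 2, R)
Step 5: δ(s0, □) = (s1, □, R)

The first 6 configurations are:
[s0]2202 ⊢ 2[s0]202 ⊢ 22[s0]02 ⊢ 221[s0]2 ⊢ 2212[s0]□ ⊢ 2212□[s1]□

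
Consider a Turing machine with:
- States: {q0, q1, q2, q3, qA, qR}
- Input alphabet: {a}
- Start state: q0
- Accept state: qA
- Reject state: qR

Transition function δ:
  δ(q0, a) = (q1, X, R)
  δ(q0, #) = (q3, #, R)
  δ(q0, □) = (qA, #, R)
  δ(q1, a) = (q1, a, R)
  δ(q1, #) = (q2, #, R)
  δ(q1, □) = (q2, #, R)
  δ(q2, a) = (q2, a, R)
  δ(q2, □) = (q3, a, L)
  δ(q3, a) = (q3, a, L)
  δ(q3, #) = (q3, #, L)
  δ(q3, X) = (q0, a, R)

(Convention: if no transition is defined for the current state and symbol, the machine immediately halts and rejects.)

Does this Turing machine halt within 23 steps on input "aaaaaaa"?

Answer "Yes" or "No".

Execution trace:
Initial: [q0]aaaaaaa
Step 1: δ(q0, a) = (q1, X, R) → X[q1]aaaaaa
Step 2: δ(q1, a) = (q1, a, R) → Xa[q1]aaaaa
Step 3: δ(q1, a) = (q1, a, R) → Xaa[q1]aaaa
Step 4: δ(q1, a) = (q1, a, R) → Xaaa[q1]aaa
Step 5: δ(q1, a) = (q1, a, R) → Xaaaa[q1]aa
Step 6: δ(q1, a) = (q1, a, R) → Xaaaaa[q1]a
Step 7: δ(q1, a) = (q1, a, R) → Xaaaaaa[q1]□
Step 8: δ(q1, □) = (q2, #, R) → Xaaaaaa#[q2]□
Step 9: δ(q2, □) = (q3, a, L) → Xaaaaaa[q3]#a
Step 10: δ(q3, #) = (q3, #, L) → Xaaaaa[q3]a#a
Step 11: δ(q3, a) = (q3, a, L) → Xaaaa[q3]aa#a
Step 12: δ(q3, a) = (q3, a, L) → Xaaa[q3]aaa#a
Step 13: δ(q3, a) = (q3, a, L) → Xaa[q3]aaaa#a
Step 14: δ(q3, a) = (q3, a, L) → Xa[q3]aaaaa#a
Step 15: δ(q3, a) = (q3, a, L) → X[q3]aaaaaa#a
Step 16: δ(q3, a) = (q3, a, L) → [q3]Xaaaaaa#a
Step 17: δ(q3, X) = (q0, a, R) → a[q0]aaaaaa#a
Step 18: δ(q0, a) = (q1, X, R) → aX[q1]aaaaa#a
Step 19: δ(q1, a) = (q1, a, R) → aXa[q1]aaaa#a
Step 20: δ(q1, a) = (q1, a, R) → aXaa[q1]aaa#a
Step 21: δ(q1, a) = (q1, a, R) → aXaaa[q1]aa#a
Step 22: δ(q1, a) = (q1, a, R) → aXaaaa[q1]a#a
Step 23: δ(q1, a) = (q1, a, R) → aXaaaaa[q1]#a

The machine has not reached a halting state after 23 steps.
The machine did not halt within the 23-step bound.

Answer: No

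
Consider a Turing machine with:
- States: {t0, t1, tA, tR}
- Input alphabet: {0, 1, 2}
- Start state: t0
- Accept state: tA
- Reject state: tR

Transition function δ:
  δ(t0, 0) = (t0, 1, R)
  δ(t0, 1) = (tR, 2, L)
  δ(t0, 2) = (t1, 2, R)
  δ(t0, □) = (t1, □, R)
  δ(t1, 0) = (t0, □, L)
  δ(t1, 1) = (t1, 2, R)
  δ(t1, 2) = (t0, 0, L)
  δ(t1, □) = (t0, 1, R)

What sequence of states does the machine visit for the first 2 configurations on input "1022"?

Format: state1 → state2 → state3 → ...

Execution trace:
Initial: [t0]1022
Step 1: δ(t0, 1) = (tR, 2, L) → [tR]□2022

The machine reaches the reject state tR and halts.

State sequence: t0 → tR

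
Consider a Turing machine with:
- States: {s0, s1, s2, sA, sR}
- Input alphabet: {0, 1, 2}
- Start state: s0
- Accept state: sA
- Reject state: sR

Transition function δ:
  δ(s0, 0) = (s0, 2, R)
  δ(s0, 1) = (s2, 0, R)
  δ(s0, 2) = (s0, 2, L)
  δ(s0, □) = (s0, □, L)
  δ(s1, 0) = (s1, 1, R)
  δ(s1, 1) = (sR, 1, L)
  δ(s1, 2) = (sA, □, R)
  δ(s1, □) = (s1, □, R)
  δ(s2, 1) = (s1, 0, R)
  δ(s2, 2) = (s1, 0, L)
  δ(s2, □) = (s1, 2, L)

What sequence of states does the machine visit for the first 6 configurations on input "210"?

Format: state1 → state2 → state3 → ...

Execution trace:
Initial: [s0]210
Step 1: δ(s0, 2) = (s0, 2, L) → [s0]□210
Step 2: δ(s0, □) = (s0, □, L) → [s0]□□210
Step 3: δ(s0, □) = (s0, □, L) → [s0]□□□210
Step 4: δ(s0, □) = (s0, □, L) → [s0]□□□□210
Step 5: δ(s0, □) = (s0, □, L) → [s0]□□□□□210

State sequence: s0 → s0 → s0 → s0 → s0 → s0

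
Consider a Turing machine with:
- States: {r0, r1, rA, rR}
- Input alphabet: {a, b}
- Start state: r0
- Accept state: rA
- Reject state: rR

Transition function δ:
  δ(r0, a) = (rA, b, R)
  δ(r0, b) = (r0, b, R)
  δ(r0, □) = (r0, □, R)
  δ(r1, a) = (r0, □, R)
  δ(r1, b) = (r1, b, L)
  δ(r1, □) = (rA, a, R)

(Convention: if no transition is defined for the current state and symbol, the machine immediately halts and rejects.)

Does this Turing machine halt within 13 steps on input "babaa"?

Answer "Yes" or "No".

Execution trace:
Initial: [r0]babaa
Step 1: δ(r0, b) = (r0, b, R) → b[r0]abaa
Step 2: δ(r0, a) = (rA, b, R) → bb[rA]baa

The machine reaches the accept state rA and halts.
The machine halted after 2 steps (within the 13-step bound).

Answer: Yes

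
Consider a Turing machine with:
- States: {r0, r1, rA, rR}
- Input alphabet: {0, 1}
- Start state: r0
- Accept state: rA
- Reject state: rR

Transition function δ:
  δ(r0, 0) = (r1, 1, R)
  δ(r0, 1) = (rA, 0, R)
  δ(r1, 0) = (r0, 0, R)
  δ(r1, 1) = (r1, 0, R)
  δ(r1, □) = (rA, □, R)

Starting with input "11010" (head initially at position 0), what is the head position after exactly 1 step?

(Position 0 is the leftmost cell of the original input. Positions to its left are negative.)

Execution trace (head position shown):
Step 0: [r0]11010  (head at position 0)
Step 1: move right → 0[rA]1010  (head at position 1)

After 1 step, the head is at position 1.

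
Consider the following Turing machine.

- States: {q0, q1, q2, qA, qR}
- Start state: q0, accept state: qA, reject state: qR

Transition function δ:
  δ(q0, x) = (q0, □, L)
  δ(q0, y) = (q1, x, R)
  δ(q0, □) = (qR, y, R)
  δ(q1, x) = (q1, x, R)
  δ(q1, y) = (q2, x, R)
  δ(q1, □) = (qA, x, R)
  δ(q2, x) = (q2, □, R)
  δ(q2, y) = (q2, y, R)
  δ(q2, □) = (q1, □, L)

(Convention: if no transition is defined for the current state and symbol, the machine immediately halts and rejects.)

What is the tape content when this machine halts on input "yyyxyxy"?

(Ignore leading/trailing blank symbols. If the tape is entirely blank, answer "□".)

Execution trace:
Initial: [q0]yyyxyxy
Step 1: δ(q0, y) = (q1, x, R) → x[q1]yyxyxy
Step 2: δ(q1, y) = (q2, x, R) → xx[q2]yxyxy
Step 3: δ(q2, y) = (q2, y, R) → xxy[q2]xyxy
Step 4: δ(q2, x) = (q2, □, R) → xxy□[q2]yxy
Step 5: δ(q2, y) = (q2, y, R) → xxy□y[q2]xy
Step 6: δ(q2, x) = (q2, □, R) → xxy□y□[q2]y
Step 7: δ(q2, y) = (q2, y, R) → xxy□y□y[q2]□
Step 8: δ(q2, □) = (q1, □, L) → xxy□y□[q1]y□
Step 9: δ(q1, y) = (q2, x, R) → xxy□y□x[q2]□
Step 10: δ(q2, □) = (q1, □, L) → xxy□y□[q1]x□
Step 11: δ(q1, x) = (q1, x, R) → xxy□y□x[q1]□
Step 12: δ(q1, □) = (qA, x, R) → xxy□y□xx[qA]□

The machine reaches the accept state qA and halts.

Final tape (ignoring leading/trailing blanks): xxy□y□xx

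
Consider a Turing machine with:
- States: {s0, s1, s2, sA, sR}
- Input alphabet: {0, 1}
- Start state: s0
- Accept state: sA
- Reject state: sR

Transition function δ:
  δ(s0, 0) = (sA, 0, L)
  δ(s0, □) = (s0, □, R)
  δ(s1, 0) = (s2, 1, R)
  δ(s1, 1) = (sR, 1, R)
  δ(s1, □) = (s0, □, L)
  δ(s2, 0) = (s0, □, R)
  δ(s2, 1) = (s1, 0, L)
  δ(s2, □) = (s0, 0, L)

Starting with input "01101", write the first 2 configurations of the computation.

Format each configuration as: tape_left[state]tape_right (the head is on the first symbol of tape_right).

Transitions applied:
Step 1: δ(s0, 0) = (sA, 0, L)

The first 2 configurations are:
[s0]01101 ⊢ [sA]□01101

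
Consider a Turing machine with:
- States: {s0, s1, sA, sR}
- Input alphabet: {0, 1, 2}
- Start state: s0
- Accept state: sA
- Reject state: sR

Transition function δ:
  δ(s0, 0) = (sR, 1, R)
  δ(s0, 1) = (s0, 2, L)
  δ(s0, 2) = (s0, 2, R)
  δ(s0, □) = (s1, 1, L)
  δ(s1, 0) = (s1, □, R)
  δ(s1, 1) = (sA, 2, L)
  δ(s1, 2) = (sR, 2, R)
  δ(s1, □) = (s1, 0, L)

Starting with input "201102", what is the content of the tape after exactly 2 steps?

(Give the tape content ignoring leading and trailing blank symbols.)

Execution trace:
Initial: [s0]201102
Step 1: δ(s0, 2) = (s0, 2, R) → 2[s0]01102
Step 2: δ(s0, 0) = (sR, 1, R) → 21[sR]1102

The machine reaches the reject state sR and halts.

After 2 steps, the tape (ignoring leading/trailing blanks) is: 211102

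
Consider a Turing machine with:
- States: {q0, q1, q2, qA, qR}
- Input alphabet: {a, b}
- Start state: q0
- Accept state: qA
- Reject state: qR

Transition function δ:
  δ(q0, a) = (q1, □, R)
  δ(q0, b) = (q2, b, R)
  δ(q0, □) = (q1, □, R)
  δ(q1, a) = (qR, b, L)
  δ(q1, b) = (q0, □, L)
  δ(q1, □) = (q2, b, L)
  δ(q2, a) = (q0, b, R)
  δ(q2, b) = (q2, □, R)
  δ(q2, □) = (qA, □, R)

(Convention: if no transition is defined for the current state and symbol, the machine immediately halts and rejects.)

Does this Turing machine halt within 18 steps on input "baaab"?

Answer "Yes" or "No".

Execution trace:
Initial: [q0]baaab
Step 1: δ(q0, b) = (q2, b, R) → b[q2]aaab
Step 2: δ(q2, a) = (q0, b, R) → bb[q0]aab
Step 3: δ(q0, a) = (q1, □, R) → bb□[q1]ab
Step 4: δ(q1, a) = (qR, b, L) → bb[qR]□bb

The machine reaches the reject state qR and halts.
The machine halted after 4 steps (within the 18-step bound).

Answer: Yes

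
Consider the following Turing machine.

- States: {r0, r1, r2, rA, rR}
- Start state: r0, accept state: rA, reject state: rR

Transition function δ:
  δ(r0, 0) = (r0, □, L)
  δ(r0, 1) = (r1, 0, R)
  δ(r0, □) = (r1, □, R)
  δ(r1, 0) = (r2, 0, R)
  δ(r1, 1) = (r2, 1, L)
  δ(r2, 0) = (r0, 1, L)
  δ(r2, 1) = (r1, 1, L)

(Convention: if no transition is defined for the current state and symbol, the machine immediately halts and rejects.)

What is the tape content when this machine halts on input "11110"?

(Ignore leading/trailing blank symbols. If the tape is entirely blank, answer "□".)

Execution trace:
Initial: [r0]11110
Step 1: δ(r0, 1) = (r1, 0, R) → 0[r1]1110
Step 2: δ(r1, 1) = (r2, 1, L) → [r2]01110
Step 3: δ(r2, 0) = (r0, 1, L) → [r0]□11110
Step 4: δ(r0, □) = (r1, □, R) → □[r1]11110
Step 5: δ(r1, 1) = (r2, 1, L) → [r2]□11110

No transition is defined for δ(r2, □). By convention the machine halts and rejects.

Final tape (ignoring leading/trailing blanks): 11110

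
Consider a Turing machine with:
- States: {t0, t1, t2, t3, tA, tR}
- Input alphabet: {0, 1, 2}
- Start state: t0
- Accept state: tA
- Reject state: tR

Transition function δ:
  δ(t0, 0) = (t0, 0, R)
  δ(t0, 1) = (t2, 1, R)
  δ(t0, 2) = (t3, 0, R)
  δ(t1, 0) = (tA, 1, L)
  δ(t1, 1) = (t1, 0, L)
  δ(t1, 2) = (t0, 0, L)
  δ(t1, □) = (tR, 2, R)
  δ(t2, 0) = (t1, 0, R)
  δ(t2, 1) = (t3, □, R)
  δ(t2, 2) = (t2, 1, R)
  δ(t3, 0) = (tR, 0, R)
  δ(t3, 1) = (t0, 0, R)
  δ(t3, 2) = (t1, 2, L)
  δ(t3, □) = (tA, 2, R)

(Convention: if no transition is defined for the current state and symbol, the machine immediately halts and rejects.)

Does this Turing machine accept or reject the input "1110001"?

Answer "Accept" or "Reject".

Execution trace:
Initial: [t0]1110001
Step 1: δ(t0, 1) = (t2, 1, R) → 1[t2]110001
Step 2: δ(t2, 1) = (t3, □, R) → 1□[t3]10001
Step 3: δ(t3, 1) = (t0, 0, R) → 1□0[t0]0001
Step 4: δ(t0, 0) = (t0, 0, R) → 1□00[t0]001
Step 5: δ(t0, 0) = (t0, 0, R) → 1□000[t0]01
Step 6: δ(t0, 0) = (t0, 0, R) → 1□0000[t0]1
Step 7: δ(t0, 1) = (t2, 1, R) → 1□00001[t2]□

No transition is defined for δ(t2, □). By convention the machine halts and rejects.

Answer: Reject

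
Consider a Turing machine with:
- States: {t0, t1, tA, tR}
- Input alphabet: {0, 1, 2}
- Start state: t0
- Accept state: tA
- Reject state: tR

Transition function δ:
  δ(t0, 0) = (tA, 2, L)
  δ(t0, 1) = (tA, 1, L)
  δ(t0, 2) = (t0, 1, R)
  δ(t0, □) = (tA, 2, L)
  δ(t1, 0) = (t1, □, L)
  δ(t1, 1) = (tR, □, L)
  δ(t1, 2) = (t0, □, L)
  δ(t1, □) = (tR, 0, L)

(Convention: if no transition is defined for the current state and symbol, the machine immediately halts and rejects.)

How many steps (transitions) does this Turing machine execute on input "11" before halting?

Execution trace:
Initial: [t0]11
Step 1: δ(t0, 1) = (tA, 1, L) → [tA]□11

The machine reaches the accept state tA and halts.

The machine executed 1 step before halting.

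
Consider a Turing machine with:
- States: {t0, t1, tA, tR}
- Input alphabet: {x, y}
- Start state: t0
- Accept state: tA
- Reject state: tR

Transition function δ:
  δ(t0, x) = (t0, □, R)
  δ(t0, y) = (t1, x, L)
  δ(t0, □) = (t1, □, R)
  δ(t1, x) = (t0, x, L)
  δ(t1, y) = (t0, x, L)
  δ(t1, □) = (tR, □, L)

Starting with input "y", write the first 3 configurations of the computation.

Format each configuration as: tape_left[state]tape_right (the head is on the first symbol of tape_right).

Transitions applied:
Step 1: δ(t0, y) = (t1, x, L)
Step 2: δ(t1, □) = (tR, □, L)

The first 3 configurations are:
[t0]y ⊢ [t1]□x ⊢ [tR]□□x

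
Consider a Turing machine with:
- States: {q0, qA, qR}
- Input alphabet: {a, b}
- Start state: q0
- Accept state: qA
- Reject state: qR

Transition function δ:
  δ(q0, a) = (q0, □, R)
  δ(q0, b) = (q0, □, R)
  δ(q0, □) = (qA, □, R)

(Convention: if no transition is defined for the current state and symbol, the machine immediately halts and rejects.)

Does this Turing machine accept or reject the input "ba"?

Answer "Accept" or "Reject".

Execution trace:
Initial: [q0]ba
Step 1: δ(q0, b) = (q0, □, R) → □[q0]a
Step 2: δ(q0, a) = (q0, □, R) → □□[q0]□
Step 3: δ(q0, □) = (qA, □, R) → □□□[qA]□

The machine reaches the accept state qA and halts.

Answer: Accept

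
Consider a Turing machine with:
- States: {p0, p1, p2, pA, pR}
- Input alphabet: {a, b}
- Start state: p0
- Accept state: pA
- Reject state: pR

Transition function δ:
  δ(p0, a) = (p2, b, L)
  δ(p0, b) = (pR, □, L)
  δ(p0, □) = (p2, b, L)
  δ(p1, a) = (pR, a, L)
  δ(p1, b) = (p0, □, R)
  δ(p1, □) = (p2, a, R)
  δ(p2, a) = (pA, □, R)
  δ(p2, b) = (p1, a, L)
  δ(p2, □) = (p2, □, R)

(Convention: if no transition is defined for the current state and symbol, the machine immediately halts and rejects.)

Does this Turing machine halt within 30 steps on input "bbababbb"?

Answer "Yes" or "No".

Execution trace:
Initial: [p0]bbababbb
Step 1: δ(p0, b) = (pR, □, L) → [pR]□□bababbb

The machine reaches the reject state pR and halts.
The machine halted after 1 step (within the 30-step bound).

Answer: Yes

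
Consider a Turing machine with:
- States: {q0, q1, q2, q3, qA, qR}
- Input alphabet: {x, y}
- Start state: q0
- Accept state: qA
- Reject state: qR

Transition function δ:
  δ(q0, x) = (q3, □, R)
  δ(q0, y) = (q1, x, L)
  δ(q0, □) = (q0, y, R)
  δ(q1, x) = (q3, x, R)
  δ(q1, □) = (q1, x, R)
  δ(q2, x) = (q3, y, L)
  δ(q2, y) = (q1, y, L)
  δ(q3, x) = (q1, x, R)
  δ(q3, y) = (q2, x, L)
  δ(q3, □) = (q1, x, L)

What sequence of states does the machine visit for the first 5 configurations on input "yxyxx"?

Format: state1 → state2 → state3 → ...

Execution trace:
Initial: [q0]yxyxx
Step 1: δ(q0, y) = (q1, x, L) → [q1]□xxyxx
Step 2: δ(q1, □) = (q1, x, R) → x[q1]xxyxx
Step 3: δ(q1, x) = (q3, x, R) → xx[q3]xyxx
Step 4: δ(q3, x) = (q1, x, R) → xxx[q1]yxx

No transition is defined for δ(q1, y). By convention the machine halts and rejects.

State sequence: q0 → q1 → q1 → q3 → q1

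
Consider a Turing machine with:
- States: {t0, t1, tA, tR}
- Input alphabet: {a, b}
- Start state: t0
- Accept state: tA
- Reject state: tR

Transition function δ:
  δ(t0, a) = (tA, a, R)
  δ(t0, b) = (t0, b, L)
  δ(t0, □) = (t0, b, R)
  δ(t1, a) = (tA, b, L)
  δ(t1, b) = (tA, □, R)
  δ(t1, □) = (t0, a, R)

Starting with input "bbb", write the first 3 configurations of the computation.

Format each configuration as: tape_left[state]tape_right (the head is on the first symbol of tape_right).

Transitions applied:
Step 1: δ(t0, b) = (t0, b, L)
Step 2: δ(t0, □) = (t0, b, R)

The first 3 configurations are:
[t0]bbb ⊢ [t0]□bbb ⊢ b[t0]bbb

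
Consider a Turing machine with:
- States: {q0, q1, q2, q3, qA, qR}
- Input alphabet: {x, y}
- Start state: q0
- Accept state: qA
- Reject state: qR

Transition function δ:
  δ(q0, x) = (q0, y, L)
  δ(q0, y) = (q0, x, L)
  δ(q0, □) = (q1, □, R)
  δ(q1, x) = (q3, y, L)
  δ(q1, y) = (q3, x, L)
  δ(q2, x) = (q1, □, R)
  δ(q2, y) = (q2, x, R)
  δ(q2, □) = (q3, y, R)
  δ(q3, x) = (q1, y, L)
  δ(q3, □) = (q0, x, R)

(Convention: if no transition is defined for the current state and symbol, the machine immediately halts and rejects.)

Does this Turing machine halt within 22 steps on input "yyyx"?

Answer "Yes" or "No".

Execution trace:
Initial: [q0]yyyx
Step 1: δ(q0, y) = (q0, x, L) → [q0]□xyyx
Step 2: δ(q0, □) = (q1, □, R) → □[q1]xyyx
Step 3: δ(q1, x) = (q3, y, L) → [q3]□yyyx
Step 4: δ(q3, □) = (q0, x, R) → x[q0]yyyx
Step 5: δ(q0, y) = (q0, x, L) → [q0]xxyyx
Step 6: δ(q0, x) = (q0, y, L) → [q0]□yxyyx
Step 7: δ(q0, □) = (q1, □, R) → □[q1]yxyyx
Step 8: δ(q1, y) = (q3, x, L) → [q3]□xxyyx
Step 9: δ(q3, □) = (q0, x, R) → x[q0]xxyyx
Step 10: δ(q0, x) = (q0, y, L) → [q0]xyxyyx
Step 11: δ(q0, x) = (q0, y, L) → [q0]□yyxyyx
Step 12: δ(q0, □) = (q1, □, R) → □[q1]yyxyyx
Step 13: δ(q1, y) = (q3, x, L) → [q3]□xyxyyx
Step 14: δ(q3, □) = (q0, x, R) → x[q0]xyxyyx
Step 15: δ(q0, x) = (q0, y, L) → [q0]xyyxyyx
Step 16: δ(q0, x) = (q0, y, L) → [q0]□yyyxyyx
Step 17: δ(q0, □) = (q1, □, R) → □[q1]yyyxyyx
Step 18: δ(q1, y) = (q3, x, L) → [q3]□xyyxyyx
Step 19: δ(q3, □) = (q0, x, R) → x[q0]xyyxyyx
Step 20: δ(q0, x) = (q0, y, L) → [q0]xyyyxyyx
Step 21: δ(q0, x) = (q0, y, L) → [q0]□yyyyxyyx
Step 22: δ(q0, □) = (q1, □, R) → □[q1]yyyyxyyx

The machine has not reached a halting state after 22 steps.
The machine did not halt within the 22-step bound.

Answer: No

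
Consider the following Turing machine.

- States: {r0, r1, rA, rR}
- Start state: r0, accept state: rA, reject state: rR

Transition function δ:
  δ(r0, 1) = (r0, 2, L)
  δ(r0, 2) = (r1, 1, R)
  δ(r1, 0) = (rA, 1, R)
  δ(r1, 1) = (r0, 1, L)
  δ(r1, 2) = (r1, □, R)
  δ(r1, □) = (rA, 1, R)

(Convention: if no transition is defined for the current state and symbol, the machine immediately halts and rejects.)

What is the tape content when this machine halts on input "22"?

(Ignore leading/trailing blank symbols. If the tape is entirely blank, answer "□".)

Execution trace:
Initial: [r0]22
Step 1: δ(r0, 2) = (r1, 1, R) → 1[r1]2
Step 2: δ(r1, 2) = (r1, □, R) → 1□[r1]□
Step 3: δ(r1, □) = (rA, 1, R) → 1□1[rA]□

The machine reaches the accept state rA and halts.

Final tape (ignoring leading/trailing blanks): 1□1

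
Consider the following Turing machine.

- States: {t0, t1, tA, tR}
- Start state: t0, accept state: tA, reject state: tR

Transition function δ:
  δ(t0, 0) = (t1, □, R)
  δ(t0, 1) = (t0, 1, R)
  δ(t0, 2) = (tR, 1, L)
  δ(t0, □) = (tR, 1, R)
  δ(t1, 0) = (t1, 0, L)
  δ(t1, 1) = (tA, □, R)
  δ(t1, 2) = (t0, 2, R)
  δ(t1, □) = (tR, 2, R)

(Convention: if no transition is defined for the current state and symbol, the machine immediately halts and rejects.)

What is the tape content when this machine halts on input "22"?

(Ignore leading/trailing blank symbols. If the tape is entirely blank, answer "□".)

Execution trace:
Initial: [t0]22
Step 1: δ(t0, 2) = (tR, 1, L) → [tR]□12

The machine reaches the reject state tR and halts.

Final tape (ignoring leading/trailing blanks): 12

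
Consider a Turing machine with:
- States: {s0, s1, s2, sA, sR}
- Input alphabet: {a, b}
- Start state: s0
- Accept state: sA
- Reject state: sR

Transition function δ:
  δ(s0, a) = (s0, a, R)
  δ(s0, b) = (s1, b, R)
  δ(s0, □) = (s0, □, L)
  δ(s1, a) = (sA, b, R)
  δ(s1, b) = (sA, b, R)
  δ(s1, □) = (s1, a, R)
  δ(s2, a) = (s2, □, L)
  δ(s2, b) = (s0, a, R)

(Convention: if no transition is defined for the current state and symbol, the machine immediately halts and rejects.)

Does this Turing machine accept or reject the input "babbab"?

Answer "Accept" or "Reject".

Execution trace:
Initial: [s0]babbab
Step 1: δ(s0, b) = (s1, b, R) → b[s1]abbab
Step 2: δ(s1, a) = (sA, b, R) → bb[sA]bbab

The machine reaches the accept state sA and halts.

Answer: Accept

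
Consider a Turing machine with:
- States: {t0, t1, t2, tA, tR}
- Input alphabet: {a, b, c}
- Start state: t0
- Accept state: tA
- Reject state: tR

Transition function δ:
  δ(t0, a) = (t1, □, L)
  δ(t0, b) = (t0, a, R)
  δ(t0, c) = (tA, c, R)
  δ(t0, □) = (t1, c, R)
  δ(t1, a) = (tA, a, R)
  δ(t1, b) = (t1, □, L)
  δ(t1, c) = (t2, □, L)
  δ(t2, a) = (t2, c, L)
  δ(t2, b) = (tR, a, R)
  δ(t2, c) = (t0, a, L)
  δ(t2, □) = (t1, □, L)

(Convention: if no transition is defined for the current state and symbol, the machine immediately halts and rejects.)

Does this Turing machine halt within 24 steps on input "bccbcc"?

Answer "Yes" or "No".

Execution trace:
Initial: [t0]bccbcc
Step 1: δ(t0, b) = (t0, a, R) → a[t0]ccbcc
Step 2: δ(t0, c) = (tA, c, R) → ac[tA]cbcc

The machine reaches the accept state tA and halts.
The machine halted after 2 steps (within the 24-step bound).

Answer: Yes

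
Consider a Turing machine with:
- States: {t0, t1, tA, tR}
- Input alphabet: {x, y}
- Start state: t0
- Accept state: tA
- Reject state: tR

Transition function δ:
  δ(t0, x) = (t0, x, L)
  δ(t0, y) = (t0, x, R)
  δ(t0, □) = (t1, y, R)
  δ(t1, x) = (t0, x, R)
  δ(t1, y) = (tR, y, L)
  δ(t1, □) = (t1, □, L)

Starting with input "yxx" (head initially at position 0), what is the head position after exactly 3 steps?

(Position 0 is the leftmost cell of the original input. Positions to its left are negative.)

Execution trace (head position shown):
Step 0: [t0]yxx  (head at position 0)
Step 1: move right → x[t0]xx  (head at position 1)
Step 2: move left → [t0]xxx  (head at position 0)
Step 3: move left → [t0]□xxx  (head at position -1)

After 3 steps, the head is at position -1.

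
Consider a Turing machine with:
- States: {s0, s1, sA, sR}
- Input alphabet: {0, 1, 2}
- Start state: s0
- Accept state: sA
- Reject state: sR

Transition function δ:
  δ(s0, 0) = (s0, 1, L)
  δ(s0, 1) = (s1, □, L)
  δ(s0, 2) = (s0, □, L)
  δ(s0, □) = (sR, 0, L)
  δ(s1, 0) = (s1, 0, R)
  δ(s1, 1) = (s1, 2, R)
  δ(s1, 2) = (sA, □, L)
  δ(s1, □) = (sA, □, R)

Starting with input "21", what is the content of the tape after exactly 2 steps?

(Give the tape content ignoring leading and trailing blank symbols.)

Execution trace:
Initial: [s0]21
Step 1: δ(s0, 2) = (s0, □, L) → [s0]□□1
Step 2: δ(s0, □) = (sR, 0, L) → [sR]□0□1

The machine reaches the reject state sR and halts.

After 2 steps, the tape (ignoring leading/trailing blanks) is: 0□1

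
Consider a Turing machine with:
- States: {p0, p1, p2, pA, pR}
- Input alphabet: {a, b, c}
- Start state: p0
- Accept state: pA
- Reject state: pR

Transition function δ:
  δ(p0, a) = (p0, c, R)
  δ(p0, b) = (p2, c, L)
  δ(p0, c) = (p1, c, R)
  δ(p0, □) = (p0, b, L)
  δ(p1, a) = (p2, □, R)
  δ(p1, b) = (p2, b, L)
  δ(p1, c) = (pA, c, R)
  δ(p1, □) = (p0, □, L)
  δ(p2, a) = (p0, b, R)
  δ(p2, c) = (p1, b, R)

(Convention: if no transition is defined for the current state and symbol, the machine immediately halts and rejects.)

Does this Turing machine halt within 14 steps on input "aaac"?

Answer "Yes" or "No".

Execution trace:
Initial: [p0]aaac
Step 1: δ(p0, a) = (p0, c, R) → c[p0]aac
Step 2: δ(p0, a) = (p0, c, R) → cc[p0]ac
Step 3: δ(p0, a) = (p0, c, R) → ccc[p0]c
Step 4: δ(p0, c) = (p1, c, R) → cccc[p1]□
Step 5: δ(p1, □) = (p0, □, L) → ccc[p0]c□
Step 6: δ(p0, c) = (p1, c, R) → cccc[p1]□
Step 7: δ(p1, □) = (p0, □, L) → ccc[p0]c□
Step 8: δ(p0, c) = (p1, c, R) → cccc[p1]□
Step 9: δ(p1, □) = (p0, □, L) → ccc[p0]c□
Step 10: δ(p0, c) = (p1, c, R) → cccc[p1]□
Step 11: δ(p1, □) = (p0, □, L) → ccc[p0]c□
Step 12: δ(p0, c) = (p1, c, R) → cccc[p1]□
Step 13: δ(p1, □) = (p0, □, L) → ccc[p0]c□
Step 14: δ(p0, c) = (p1, c, R) → cccc[p1]□

The machine has not reached a halting state after 14 steps.
The machine did not halt within the 14-step bound.

Answer: No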